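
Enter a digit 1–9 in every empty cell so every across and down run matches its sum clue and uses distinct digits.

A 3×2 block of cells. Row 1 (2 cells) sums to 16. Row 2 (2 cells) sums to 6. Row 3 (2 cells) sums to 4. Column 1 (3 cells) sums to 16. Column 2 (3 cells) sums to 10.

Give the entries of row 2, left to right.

16 in 2 cells must be {7,9}; 4 in 2 cells must be {1,3}.
The 16 across and the 10 down share only 7, so (1,2) = 7.
Given what's placed, (3,2) must be 1 to fit the 4 across and 10 down.
(1,1) = 16 − 7 = 9 completes the 16 across.
(2,2) = 10 − 8 = 2 completes the 10 down.
(3,1) = 4 − 1 = 3 completes the 4 across.
(2,1) = 6 − 2 = 4 completes the 6 across.

4 2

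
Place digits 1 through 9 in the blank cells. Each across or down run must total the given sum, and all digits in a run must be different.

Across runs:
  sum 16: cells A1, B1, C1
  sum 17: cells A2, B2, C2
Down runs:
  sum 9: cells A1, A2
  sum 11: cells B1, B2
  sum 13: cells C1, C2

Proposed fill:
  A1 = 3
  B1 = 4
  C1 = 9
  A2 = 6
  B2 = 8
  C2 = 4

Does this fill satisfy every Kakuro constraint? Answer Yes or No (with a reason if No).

No — the down run B1–B2 sums to 12, not 11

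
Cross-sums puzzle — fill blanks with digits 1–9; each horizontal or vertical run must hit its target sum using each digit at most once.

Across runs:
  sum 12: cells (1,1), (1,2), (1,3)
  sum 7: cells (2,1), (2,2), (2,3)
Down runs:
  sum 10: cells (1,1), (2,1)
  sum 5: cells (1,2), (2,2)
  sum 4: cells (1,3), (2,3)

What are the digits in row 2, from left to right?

2, 4, 1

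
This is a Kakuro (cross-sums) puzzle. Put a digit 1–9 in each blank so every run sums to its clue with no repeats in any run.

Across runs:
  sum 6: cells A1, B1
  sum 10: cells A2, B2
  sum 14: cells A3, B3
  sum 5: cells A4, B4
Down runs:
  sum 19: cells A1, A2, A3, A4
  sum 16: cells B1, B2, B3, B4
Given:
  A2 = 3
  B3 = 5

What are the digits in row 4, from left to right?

2 3

B2 = 10 − 3 = 7 completes the 10 across.
A3 = 14 − 5 = 9 completes the 14 across.
B1 = 1: the only remaining digit allowed by both the 6 across and the 16 down.
B4 = 16 − 13 = 3 completes the 16 down.
A1 = 6 − 1 = 5 completes the 6 across.
A4 = 5 − 3 = 2 completes the 5 across.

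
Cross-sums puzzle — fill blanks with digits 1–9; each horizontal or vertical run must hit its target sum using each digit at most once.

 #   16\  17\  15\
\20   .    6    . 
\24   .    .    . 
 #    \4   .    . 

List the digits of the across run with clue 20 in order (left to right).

9 6 5

24 in 3 cells must be {7,8,9}; 4 in 2 cells must be {1,3}; 16 in 2 cells must be {7,9}.
R1C1 = 9: the only remaining digit allowed by both the 20 across and the 16 down.
R1C3 = 20 − 15 = 5 completes the 20 across.
R2C1 = 16 − 9 = 7 completes the 16 down.
R3C2 = 3: the only remaining digit allowed by both the 4 across and the 17 down.
R3C3 = 4 − 3 = 1 completes the 4 across.
R2C2 = 17 − 9 = 8 completes the 17 down.
R2C3 = 24 − 15 = 9 completes the 24 across.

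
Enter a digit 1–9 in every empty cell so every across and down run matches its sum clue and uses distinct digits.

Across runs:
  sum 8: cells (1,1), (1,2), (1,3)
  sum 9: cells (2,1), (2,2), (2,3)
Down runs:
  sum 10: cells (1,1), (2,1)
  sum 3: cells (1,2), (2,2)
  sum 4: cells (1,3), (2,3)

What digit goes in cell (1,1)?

4

3 in 2 cells must be {1,2}; 4 in 2 cells must be {1,3}.
Nothing is forced directly, so branch on (1,2), whose candidates are 1 or 2. If (1,2) = 2: that forces (1,1) = 1, after which (1,3) would have to be in {5} for the 8 across but in {1,3} for the 4 down — contradiction. So (1,2) = 1.
Given what's placed, (1,3) must be 3 to fit the 8 across and 4 down.
(2,2) = 3 − 1 = 2 completes the 3 down.
(2,3) = 4 − 3 = 1 completes the 4 down.
(1,1) = 8 − 4 = 4 completes the 8 across.
(2,1) = 9 − 3 = 6 completes the 9 across.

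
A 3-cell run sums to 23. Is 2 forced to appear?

The only way to make 23 from 3 distinct digits is {6,8,9}, which does not contain 2.

No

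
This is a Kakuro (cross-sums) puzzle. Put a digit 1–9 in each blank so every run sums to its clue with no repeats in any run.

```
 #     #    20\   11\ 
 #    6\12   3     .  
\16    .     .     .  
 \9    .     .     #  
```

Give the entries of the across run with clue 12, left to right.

3, 9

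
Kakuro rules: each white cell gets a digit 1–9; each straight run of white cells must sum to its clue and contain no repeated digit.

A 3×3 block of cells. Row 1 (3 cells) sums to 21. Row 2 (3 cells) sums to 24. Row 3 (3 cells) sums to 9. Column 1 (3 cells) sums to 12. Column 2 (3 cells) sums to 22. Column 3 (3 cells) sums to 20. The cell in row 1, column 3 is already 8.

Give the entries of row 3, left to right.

1 5 3

24 in 3 cells must be {7,8,9}.
No cell is forced outright now. (3,2) can only be 5 or 6 (the digits allowed by both its 9 across and its 22 down). If (3,2) = 6: then (3,3) would have to be in {1,2} for the 9 across but in {3,5,7,9} for the 20 down — contradiction. So (3,2) = 5.
Given what's placed, (1,2) must be 9 to fit the 21 across and 22 down.
(2,2) = 22 − 14 = 8 completes the 22 down.
(3,3) = 3: the only remaining digit allowed by both the 9 across and the 20 down.
(1,1) = 21 − 17 = 4 completes the 21 across.
(2,1) = 7: the only remaining digit allowed by both the 24 across and the 12 down.
(2,3) = 24 − 15 = 9 completes the 24 across.
(3,1) = 9 − 8 = 1 completes the 9 across.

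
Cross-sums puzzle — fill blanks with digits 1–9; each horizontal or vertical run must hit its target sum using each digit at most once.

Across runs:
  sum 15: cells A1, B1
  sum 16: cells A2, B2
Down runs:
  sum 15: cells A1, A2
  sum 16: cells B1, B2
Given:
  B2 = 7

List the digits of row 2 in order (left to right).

9 7

16 in 2 cells must be {7,9}.
B1 = 16 − 7 = 9 completes the 16 down.
A2 = 16 − 7 = 9 completes the 16 across.
A1 = 15 − 9 = 6 completes the 15 across.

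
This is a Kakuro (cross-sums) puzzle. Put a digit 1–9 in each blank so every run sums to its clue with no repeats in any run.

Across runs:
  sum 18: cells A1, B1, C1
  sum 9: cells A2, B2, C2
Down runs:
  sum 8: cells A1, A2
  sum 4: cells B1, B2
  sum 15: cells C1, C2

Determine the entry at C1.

4 in 2 cells must be {1,3}.
The 9 across and the 15 down share only 6, so C2 = 6.
C1 = 15 − 6 = 9 completes the 15 down.
Given what's placed, B2 must be 1 to fit the 9 across and 4 down.
B1 = 4 − 1 = 3 completes the 4 down.
A2 = 9 − 7 = 2 completes the 9 across.
A1 = 18 − 12 = 6 completes the 18 across.

9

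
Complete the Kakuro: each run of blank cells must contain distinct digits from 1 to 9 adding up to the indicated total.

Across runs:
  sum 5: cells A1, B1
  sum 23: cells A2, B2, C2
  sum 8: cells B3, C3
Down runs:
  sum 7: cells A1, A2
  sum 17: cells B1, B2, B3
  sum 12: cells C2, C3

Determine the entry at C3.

3

23 in 3 cells must be {6,8,9}.
The 23 across and the 7 down share only 6, so A2 = 6.
A1 = 7 − 6 = 1 completes the 7 down.
B1 = 5 − 1 = 4 completes the 5 across.
B2 = 8: the only remaining digit allowed by both the 23 across and the 17 down.
C2 = 23 − 14 = 9 completes the 23 across.
B3 = 17 − 12 = 5 completes the 17 down.
C3 = 8 − 5 = 3 completes the 8 across.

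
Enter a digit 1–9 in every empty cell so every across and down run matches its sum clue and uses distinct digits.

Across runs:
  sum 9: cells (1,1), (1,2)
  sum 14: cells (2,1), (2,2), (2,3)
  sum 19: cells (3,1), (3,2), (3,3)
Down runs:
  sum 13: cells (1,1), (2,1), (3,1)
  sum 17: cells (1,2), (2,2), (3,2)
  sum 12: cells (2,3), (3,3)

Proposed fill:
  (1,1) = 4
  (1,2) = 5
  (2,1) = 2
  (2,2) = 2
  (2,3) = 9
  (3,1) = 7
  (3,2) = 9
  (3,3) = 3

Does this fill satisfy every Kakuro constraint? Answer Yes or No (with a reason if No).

No — the down run (1,2)–(3,2) sums to 16, not 17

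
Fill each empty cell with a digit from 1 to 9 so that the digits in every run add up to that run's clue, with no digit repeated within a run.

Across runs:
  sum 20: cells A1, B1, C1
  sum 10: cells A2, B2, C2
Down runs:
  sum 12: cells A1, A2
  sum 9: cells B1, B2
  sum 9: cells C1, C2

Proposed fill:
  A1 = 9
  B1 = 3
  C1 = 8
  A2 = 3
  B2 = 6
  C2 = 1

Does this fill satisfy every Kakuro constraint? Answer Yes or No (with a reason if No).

Yes

Across: 9+3+8=20; 3+6+1=10. Down: 9+3=12; 3+6=9; 8+1=9. No digit repeats within any run.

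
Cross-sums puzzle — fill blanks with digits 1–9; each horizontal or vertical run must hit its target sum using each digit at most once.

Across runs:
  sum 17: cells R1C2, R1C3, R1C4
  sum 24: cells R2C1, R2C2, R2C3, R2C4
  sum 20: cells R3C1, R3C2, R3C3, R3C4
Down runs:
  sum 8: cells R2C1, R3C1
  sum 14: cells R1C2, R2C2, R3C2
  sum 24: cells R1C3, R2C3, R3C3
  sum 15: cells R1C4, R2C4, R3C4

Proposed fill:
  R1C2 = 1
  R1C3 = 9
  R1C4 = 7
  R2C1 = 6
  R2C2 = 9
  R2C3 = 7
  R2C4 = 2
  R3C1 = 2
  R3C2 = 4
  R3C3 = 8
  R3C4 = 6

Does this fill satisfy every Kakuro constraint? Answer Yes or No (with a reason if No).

Across: 1+9+7=17; 6+9+7+2=24; 2+4+8+6=20. Down: 6+2=8; 1+9+4=14; 9+7+8=24; 7+2+6=15. No digit repeats within any run.

Yes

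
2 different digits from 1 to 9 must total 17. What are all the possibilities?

{8,9}

2 distinct digits from 1–9 sum between 3 and 17.
Only one set works: {8,9}.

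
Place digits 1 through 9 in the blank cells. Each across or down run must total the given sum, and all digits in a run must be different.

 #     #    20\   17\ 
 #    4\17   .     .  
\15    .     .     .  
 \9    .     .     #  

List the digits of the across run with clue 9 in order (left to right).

3 6

17 in 2 cells must be {8,9}; 4 in 2 cells must be {1,3}.
Nothing is forced directly, so branch on R2C1, whose candidates are 1 or 3. If R2C1 = 3: that forces R2C3 = 8, R3C1 = 1, R3C2 = 8, R1C2 = 9, after which R1C3 would have to be in {8} for the 17 across but in {9} for the 17 down — contradiction. So R2C1 = 1.
R3C1 = 4 − 1 = 3 completes the 4 down.
R3C2 = 9 − 3 = 6 completes the 9 across.
R1C2 = 9: the only remaining digit allowed by both the 17 across and the 20 down.
R1C3 = 17 − 9 = 8 completes the 17 across.
R2C2 = 20 − 15 = 5 completes the 20 down.
R2C3 = 15 − 6 = 9 completes the 15 across.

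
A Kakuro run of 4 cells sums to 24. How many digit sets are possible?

8

4 distinct digits from 1–9 sum between 10 and 30.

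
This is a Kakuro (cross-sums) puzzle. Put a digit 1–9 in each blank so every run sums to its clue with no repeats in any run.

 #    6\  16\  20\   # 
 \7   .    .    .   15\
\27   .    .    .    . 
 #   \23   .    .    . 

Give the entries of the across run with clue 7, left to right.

1 2 4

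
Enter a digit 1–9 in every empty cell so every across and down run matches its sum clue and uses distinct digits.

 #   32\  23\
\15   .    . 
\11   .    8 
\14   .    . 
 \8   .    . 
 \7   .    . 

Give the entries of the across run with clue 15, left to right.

R2C1 = 11 − 8 = 3 completes the 11 across.
R5C1 = 5: the only remaining digit allowed by both the 7 across and the 32 down.
R5C2 = 7 − 5 = 2 completes the 7 across.
Given what's placed, R4C1 must be 7 to fit the 8 across and 32 down.
R4C2 = 8 − 7 = 1 completes the 8 across.
Nothing is forced directly, so branch on R1C1, whose candidates are 8 or 9. If R1C1 = 9: then R1C2 would have to be in {6} for the 15 across but in {3,5,7,9} for the 23 down — contradiction. So R1C1 = 8.
R1C2 = 15 − 8 = 7 completes the 15 across.

8 7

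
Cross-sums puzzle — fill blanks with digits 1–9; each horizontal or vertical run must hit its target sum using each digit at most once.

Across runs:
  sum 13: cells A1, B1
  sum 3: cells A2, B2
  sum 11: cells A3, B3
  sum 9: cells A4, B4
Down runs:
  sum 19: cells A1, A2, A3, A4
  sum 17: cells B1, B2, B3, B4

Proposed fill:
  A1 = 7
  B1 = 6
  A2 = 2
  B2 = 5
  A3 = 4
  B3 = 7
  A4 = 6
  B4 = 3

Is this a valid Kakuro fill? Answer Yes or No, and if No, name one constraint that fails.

No — the down run B1–B4 sums to 21, not 17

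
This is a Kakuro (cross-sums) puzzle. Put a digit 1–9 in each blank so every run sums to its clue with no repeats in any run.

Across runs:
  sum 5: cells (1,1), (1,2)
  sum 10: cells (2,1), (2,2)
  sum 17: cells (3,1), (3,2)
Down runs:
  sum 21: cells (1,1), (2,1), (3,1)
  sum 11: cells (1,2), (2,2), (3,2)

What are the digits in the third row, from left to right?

9, 8

17 in 2 cells must be {8,9}.
The 5 across and the 21 down share only 4, so (1,1) = 4.
(1,2) = 5 − 4 = 1 completes the 5 across.
Given what's placed, (3,2) must be 8 to fit the 17 across and 11 down.
(2,2) = 11 − 9 = 2 completes the 11 down.
(3,1) = 17 − 8 = 9 completes the 17 across.
(2,1) = 10 − 2 = 8 completes the 10 across.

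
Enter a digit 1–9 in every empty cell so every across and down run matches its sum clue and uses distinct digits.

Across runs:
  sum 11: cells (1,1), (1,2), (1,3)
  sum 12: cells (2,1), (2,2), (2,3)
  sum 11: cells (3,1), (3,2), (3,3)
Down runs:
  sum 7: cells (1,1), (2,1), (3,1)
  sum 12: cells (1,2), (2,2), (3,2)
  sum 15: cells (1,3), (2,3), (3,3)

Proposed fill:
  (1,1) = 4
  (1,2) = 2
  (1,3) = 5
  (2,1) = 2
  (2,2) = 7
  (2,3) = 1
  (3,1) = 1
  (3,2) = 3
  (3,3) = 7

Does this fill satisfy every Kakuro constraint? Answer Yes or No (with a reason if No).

No — the down run (1,3)–(3,3) sums to 13, not 15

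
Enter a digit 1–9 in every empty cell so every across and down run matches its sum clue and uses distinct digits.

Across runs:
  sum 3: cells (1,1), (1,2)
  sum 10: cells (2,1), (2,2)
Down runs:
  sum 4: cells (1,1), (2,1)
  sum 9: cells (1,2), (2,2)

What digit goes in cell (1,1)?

3 in 2 cells must be {1,2}; 4 in 2 cells must be {1,3}.
The 3 across and the 4 down share only 1, so (1,1) = 1.
(1,2) = 3 − 1 = 2 completes the 3 across.
(2,1) = 4 − 1 = 3 completes the 4 down.
(2,2) = 10 − 3 = 7 completes the 10 across.

1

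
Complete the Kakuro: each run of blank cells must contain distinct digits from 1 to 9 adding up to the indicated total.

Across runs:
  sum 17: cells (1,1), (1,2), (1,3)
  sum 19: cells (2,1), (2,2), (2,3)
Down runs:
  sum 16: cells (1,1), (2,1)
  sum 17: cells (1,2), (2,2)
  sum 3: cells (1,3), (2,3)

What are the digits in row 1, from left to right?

16 in 2 cells must be {7,9}; 17 in 2 cells must be {8,9}; 3 in 2 cells must be {1,2}.
The 19 across and the 3 down share only 2, so (2,3) = 2.
(1,3) = 3 − 2 = 1 completes the 3 down.
Given what's placed, (2,1) must be 9 to fit the 19 across and 16 down.
(2,2) = 19 − 11 = 8 completes the 19 across.
(1,1) = 16 − 9 = 7 completes the 16 down.
(1,2) = 17 − 8 = 9 completes the 17 across.

7 9 1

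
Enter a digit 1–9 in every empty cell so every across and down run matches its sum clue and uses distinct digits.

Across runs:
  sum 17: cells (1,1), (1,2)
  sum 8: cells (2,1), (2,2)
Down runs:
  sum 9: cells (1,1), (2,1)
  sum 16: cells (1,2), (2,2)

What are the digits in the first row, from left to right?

8 9

17 in 2 cells must be {8,9}; 16 in 2 cells must be {7,9}.
The 17 across and the 9 down share only 8, so (1,1) = 8.
(1,2) = 17 − 8 = 9 completes the 17 across.
(2,1) = 9 − 8 = 1 completes the 9 down.
(2,2) = 8 − 1 = 7 completes the 8 across.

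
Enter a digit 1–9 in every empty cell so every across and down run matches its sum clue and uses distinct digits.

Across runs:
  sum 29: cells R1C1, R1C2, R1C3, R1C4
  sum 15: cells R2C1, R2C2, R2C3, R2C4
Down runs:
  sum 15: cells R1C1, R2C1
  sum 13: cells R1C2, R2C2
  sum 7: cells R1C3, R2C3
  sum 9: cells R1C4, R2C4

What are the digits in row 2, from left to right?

29 in 4 cells must be {5,7,8,9}.
Only 5 fits R1C3 under both its across sum 29 and down sum 7.
R2C3 = 7 − 5 = 2 completes the 7 down.
Nothing is forced directly, so branch on R1C4, whose candidates are 7 or 8. If R1C4 = 7: then R2C4 would have to be in {1,3,4,5,6,7,8,9} for the 15 across but in {2} for the 9 down — contradiction. So R1C4 = 8.
R2C4 = 9 − 8 = 1 completes the 9 down.
No cell is forced outright now. R1C1 can only be 7 or 9 (the digits allowed by both its 29 across and its 15 down). If R1C1 = 9: that forces R1C2 = 7, after which R2C1 would have to be in {3,4,5,7,8,9} for the 15 across but in {6} for the 15 down — contradiction. So R1C1 = 7.
R1C2 = 29 − 20 = 9 completes the 29 across.
R2C1 = 15 − 7 = 8 completes the 15 down.
R2C2 = 15 − 11 = 4 completes the 15 across.

8, 4, 2, 1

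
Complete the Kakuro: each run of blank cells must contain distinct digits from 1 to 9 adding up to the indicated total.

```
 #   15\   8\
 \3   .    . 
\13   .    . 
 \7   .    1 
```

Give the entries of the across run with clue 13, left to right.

3 in 2 cells must be {1,2}.
R1C2 = 2: the only remaining digit allowed by both the 3 across and the 8 down.
R2C2 = 8 − 3 = 5 completes the 8 down.
R3C1 = 7 − 1 = 6 completes the 7 across.
R1C1 = 3 − 2 = 1 completes the 3 across.
R2C1 = 13 − 5 = 8 completes the 13 across.

8 5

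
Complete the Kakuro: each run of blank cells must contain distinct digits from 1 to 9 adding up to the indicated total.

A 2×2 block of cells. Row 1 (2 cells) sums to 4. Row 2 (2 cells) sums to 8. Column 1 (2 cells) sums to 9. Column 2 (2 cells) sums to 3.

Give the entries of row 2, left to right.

6 2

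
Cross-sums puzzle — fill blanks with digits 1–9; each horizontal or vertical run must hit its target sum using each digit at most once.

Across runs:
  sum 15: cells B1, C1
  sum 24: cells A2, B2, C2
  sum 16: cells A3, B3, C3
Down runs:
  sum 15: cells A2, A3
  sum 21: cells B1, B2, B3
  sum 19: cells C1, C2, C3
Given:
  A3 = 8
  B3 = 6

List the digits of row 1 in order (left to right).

24 in 3 cells must be {7,8,9}.
A2 = 15 − 8 = 7 completes the 15 down.
Given what's placed, B2 must be 8 to fit the 24 across and 21 down.
C2 = 24 − 15 = 9 completes the 24 across.
C3 = 16 − 14 = 2 completes the 16 across.
B1 = 21 − 14 = 7 completes the 21 down.
C1 = 15 − 7 = 8 completes the 15 across.

7 8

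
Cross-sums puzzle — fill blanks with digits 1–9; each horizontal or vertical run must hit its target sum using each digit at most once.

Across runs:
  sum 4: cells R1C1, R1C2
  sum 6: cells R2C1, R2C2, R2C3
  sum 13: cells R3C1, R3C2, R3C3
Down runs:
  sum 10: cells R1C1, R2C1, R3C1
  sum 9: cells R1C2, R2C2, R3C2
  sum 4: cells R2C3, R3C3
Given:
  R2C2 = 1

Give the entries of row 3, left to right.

4 in 2 cells must be {1,3}; 6 in 3 cells must be {1,2,3}.
Given what's placed, R1C2 must be 3 to fit the 4 across and 9 down.
R2C3 = 3: the only remaining digit allowed by both the 6 across and the 4 down.
R3C2 = 9 − 4 = 5 completes the 9 down.
R3C3 = 4 − 3 = 1 completes the 4 down.
R1C1 = 4 − 3 = 1 completes the 4 across.
R2C1 = 6 − 4 = 2 completes the 6 across.
R3C1 = 13 − 6 = 7 completes the 13 across.

7 5 1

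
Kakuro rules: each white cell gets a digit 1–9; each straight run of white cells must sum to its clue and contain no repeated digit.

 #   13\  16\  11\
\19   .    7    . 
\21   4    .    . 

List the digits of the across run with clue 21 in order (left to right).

16 in 2 cells must be {7,9}.
R1C1 = 13 − 4 = 9 completes the 13 down.
R1C3 = 19 − 16 = 3 completes the 19 across.
R2C2 = 16 − 7 = 9 completes the 16 down.
R2C3 = 21 − 13 = 8 completes the 21 across.

4, 9, 8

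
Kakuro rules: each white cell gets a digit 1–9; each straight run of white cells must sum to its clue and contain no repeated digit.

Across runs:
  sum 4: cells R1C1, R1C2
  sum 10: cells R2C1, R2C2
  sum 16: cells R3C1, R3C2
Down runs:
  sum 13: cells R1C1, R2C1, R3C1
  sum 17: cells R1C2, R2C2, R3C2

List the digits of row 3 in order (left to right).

9 7

4 in 2 cells must be {1,3}; 16 in 2 cells must be {7,9}.
Nothing is forced directly, so branch on R1C1, whose candidates are 1 or 3. If R1C1 = 1: that forces R1C2 = 3, R3C2 = 9, after which R2C2 would have to be in {1,2,3,4,6,7,8,9} for the 10 across but in {5} for the 17 down — contradiction. So R1C1 = 3.
R1C2 = 4 − 3 = 1 completes the 4 across.
Given what's placed, R3C1 must be 9 to fit the 16 across and 13 down.
R3C2 = 16 − 9 = 7 completes the 16 across.
R2C1 = 13 − 12 = 1 completes the 13 down.
R2C2 = 10 − 1 = 9 completes the 10 across.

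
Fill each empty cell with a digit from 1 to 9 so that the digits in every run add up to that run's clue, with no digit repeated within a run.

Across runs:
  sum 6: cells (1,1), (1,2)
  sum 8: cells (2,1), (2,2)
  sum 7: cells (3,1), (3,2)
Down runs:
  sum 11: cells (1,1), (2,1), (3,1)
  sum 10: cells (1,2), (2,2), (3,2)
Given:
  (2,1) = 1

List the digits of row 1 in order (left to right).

4, 2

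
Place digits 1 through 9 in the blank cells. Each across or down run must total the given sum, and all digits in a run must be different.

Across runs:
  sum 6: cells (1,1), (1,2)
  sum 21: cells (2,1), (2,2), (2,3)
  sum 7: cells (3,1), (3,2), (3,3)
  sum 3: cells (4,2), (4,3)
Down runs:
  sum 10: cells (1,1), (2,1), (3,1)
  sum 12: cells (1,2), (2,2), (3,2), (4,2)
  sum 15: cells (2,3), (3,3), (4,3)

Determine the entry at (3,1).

7 in 3 cells must be {1,2,4}; 3 in 2 cells must be {1,2}.
Nothing is forced directly, so branch on (4,3), whose candidates are 1 or 2. If (4,3) = 1: then (3,3) would have to be in {1,2,4} for the 7 across but in {5,6,8,9} for the 15 down — contradiction. So (4,3) = 2.
Given what's placed, (3,3) must be 4 to fit the 7 across and 15 down.
(4,2) = 3 − 2 = 1 completes the 3 across.
(2,3) = 15 − 6 = 9 completes the 15 down.
(3,2) = 2: the only remaining digit allowed by both the 7 across and the 12 down.
(3,1) = 7 − 6 = 1 completes the 7 across.

1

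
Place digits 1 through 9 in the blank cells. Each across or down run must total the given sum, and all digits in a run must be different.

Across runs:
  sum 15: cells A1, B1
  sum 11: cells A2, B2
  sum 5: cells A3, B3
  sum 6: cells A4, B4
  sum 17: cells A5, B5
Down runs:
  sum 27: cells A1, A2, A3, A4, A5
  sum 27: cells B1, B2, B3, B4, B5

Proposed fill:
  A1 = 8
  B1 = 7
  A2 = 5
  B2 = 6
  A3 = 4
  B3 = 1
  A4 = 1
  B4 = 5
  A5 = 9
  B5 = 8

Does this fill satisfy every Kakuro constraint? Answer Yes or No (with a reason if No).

Across: 8+7=15; 5+6=11; 4+1=5; 1+5=6; 9+8=17. Down: 8+5+4+1+9=27; 7+6+1+5+8=27. No digit repeats within any run.

Yes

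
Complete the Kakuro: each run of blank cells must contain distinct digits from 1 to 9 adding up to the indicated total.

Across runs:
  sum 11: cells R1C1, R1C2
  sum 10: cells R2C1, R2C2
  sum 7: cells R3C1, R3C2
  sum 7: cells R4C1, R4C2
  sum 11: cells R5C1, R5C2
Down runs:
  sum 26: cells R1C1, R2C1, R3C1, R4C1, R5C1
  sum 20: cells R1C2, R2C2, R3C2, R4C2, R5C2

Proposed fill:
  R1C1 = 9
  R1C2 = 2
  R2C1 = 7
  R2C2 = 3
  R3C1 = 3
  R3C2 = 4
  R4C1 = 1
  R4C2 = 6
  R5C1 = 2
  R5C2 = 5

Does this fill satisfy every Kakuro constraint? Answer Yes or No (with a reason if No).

No — the down run R1C1–R5C1 sums to 22, not 26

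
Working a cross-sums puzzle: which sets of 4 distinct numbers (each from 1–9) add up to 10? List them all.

{1,2,3,4}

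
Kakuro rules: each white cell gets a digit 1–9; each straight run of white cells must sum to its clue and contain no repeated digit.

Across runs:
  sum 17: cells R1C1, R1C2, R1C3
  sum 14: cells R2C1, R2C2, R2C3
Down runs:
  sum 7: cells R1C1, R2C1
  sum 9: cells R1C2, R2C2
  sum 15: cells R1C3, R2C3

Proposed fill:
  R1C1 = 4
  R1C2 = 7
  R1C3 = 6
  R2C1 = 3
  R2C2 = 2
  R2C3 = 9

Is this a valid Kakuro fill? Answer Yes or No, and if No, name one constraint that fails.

Yes

Across: 4+7+6=17; 3+2+9=14. Down: 4+3=7; 7+2=9; 6+9=15. No digit repeats within any run.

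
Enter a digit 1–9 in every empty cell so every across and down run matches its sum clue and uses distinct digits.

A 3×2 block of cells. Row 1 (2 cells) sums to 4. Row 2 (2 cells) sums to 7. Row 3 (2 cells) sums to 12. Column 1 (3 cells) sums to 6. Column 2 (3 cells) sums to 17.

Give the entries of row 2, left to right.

2 5

4 in 2 cells must be {1,3}; 6 in 3 cells must be {1,2,3}.
The 12 across and the 6 down share only 3, so (3,1) = 3.
(3,2) = 12 − 3 = 9 completes the 12 across.
Given what's placed, (1,1) must be 1 to fit the 4 across and 6 down.
(1,2) = 4 − 1 = 3 completes the 4 across.
(2,1) = 6 − 4 = 2 completes the 6 down.
(2,2) = 7 − 2 = 5 completes the 7 across.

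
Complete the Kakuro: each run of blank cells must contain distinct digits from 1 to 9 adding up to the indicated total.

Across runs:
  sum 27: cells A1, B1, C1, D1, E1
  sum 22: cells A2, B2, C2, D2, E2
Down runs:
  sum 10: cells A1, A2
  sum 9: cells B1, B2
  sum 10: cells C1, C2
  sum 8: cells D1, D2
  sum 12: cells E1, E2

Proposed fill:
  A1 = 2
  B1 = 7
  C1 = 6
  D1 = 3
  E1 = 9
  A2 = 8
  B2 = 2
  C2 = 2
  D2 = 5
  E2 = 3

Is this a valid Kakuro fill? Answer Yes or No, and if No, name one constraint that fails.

No — the across run A2–E2 sums to 20, not 22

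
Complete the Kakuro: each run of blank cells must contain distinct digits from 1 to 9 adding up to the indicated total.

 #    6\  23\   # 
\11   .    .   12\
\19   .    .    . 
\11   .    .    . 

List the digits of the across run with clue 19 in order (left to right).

2, 9, 8

6 in 3 cells must be {1,2,3}; 23 in 3 cells must be {6,8,9}.
Nothing is forced directly, so branch on R3C2, whose candidates are 6 or 8. If R3C2 = 8: then R3C3 would have to be in {1,2} for the 11 across but in {3,4,5,7,8,9} for the 12 down — contradiction. So R3C2 = 6.
Nothing is forced directly, so branch on R1C1, whose candidates are 2 or 3. If R1C1 = 2: that forces R1C2 = 9, R2C1 = 3, after which R2C2 would have to be in {7,9} for the 19 across but in {8} for the 23 down — contradiction. So R1C1 = 3.
R1C2 = 11 − 3 = 8 completes the 11 across.
R2C1 = 2: the only remaining digit allowed by both the 19 across and the 6 down.
R2C2 = 23 − 14 = 9 completes the 23 down.
R2C3 = 19 − 11 = 8 completes the 19 across.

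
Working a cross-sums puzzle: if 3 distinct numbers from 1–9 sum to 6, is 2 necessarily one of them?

Yes

The only way to make 6 from 3 distinct digits is {1,2,3}, which contains 2.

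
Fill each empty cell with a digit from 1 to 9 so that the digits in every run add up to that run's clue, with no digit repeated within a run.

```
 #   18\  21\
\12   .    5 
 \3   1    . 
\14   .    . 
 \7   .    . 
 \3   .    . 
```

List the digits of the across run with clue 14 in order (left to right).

3 in 2 cells must be {1,2}.
R1C1 = 12 − 5 = 7 completes the 12 across.
R2C2 = 3 − 1 = 2 completes the 3 across.
Given what's placed, R3C1 must be 5 to fit the 14 across and 18 down.
R3C2 = 14 − 5 = 9 completes the 14 across.

5 9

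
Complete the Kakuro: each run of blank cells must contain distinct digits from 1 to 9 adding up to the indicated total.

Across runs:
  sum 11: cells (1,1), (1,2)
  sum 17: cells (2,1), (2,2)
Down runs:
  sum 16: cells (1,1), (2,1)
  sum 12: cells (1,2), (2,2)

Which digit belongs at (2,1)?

17 in 2 cells must be {8,9}; 16 in 2 cells must be {7,9}.
The 17 across and the 16 down share only 9, so (2,1) = 9.
(2,2) = 17 − 9 = 8 completes the 17 across.
(1,1) = 16 − 9 = 7 completes the 16 down.
(1,2) = 11 − 7 = 4 completes the 11 across.

9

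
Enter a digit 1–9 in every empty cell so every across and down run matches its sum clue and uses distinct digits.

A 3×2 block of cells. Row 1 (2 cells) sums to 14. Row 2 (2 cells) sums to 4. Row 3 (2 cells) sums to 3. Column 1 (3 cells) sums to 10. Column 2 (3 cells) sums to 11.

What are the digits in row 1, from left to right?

6, 8

4 in 2 cells must be {1,3}; 3 in 2 cells must be {1,2}.
Nothing is forced directly, so branch on (1,1), whose candidates are 5 or 6. If (1,1) = 5: then (1,2) would have to be in {9} for the 14 across but in {1,2,3,4,5,6,7,8} for the 11 down — contradiction. So (1,1) = 6.
(1,2) = 14 − 6 = 8 completes the 14 across.
Given what's placed, (2,2) must be 1 to fit the 4 across and 11 down.
(3,1) = 1: the only remaining digit allowed by both the 3 across and the 10 down.
(3,2) = 3 − 1 = 2 completes the 3 across.
(2,1) = 4 − 1 = 3 completes the 4 across.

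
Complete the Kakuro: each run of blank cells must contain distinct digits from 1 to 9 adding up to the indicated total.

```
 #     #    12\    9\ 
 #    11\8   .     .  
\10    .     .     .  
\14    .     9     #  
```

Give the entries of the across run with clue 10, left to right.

6 1 3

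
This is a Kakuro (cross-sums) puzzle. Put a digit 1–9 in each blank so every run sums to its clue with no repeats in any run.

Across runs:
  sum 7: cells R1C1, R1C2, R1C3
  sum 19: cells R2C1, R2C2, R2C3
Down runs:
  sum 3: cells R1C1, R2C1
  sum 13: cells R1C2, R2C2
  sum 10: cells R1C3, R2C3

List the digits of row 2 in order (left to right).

7 in 3 cells must be {1,2,4}; 3 in 2 cells must be {1,2}.
The 7 across and the 13 down share only 4, so R1C2 = 4.
The 19 across and the 3 down share only 2, so R2C1 = 2.
R2C2 = 13 − 4 = 9 completes the 13 down.
R2C3 = 19 − 11 = 8 completes the 19 across.
R1C1 = 3 − 2 = 1 completes the 3 down.
R1C3 = 7 − 5 = 2 completes the 7 across.

2 9 8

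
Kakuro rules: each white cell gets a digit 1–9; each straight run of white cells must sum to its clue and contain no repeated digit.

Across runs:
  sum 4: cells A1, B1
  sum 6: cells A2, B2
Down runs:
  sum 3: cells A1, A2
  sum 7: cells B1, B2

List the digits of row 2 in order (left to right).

2 4

4 in 2 cells must be {1,3}; 3 in 2 cells must be {1,2}.
The 4 across and the 3 down share only 1, so A1 = 1.
B1 = 4 − 1 = 3 completes the 4 across.
A2 = 3 − 1 = 2 completes the 3 down.
B2 = 6 − 2 = 4 completes the 6 across.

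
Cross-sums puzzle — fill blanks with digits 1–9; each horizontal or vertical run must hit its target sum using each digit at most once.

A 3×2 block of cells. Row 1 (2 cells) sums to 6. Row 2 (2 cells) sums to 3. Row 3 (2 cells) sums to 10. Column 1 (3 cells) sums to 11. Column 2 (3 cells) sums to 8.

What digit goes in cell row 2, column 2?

3 in 2 cells must be {1,2}.
Nothing is forced directly, so branch on (2,1), whose candidates are 1 or 2. If (2,1) = 1: that forces (2,2) = 2, (3,2) = 1, (1,2) = 5, after which (3,1) would have to be in {9} for the 10 across but in {2,3,4,6,7,8} for the 11 down — contradiction. So (2,1) = 2.
(2,2) = 3 − 2 = 1 completes the 3 across.
Nothing is forced directly, so branch on (1,1), whose candidates are 1 or 4 or 5. If (1,1) = 4: that forces (1,2) = 2, after which (3,1) would have to be in {1,2,3,4,6,7,8,9} for the 10 across but in {5} for the 11 down — contradiction. If (1,1) = 5: then (1,2) would have to be in {1} for the 6 across but in {2,3,4,5} for the 8 down — contradiction. So (1,1) = 1.
(1,2) = 6 − 1 = 5 completes the 6 across.
(3,1) = 11 − 3 = 8 completes the 11 down.
(3,2) = 10 − 8 = 2 completes the 10 across.

1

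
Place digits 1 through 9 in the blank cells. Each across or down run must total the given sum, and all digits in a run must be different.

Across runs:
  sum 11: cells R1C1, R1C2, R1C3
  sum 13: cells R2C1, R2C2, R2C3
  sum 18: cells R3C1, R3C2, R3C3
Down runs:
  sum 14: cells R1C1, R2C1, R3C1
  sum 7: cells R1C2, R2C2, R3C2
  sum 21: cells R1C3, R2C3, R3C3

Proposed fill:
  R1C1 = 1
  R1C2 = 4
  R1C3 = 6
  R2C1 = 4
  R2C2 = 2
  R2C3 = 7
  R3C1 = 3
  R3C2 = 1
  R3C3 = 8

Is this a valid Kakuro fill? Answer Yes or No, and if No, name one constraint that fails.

No — the down run R1C1–R3C1 sums to 8, not 14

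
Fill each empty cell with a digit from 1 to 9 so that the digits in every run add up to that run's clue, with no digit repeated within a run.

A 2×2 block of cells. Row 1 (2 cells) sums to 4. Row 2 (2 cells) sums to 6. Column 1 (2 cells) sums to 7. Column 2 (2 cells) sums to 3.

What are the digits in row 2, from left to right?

4 in 2 cells must be {1,3}; 3 in 2 cells must be {1,2}.
The 4 across and the 3 down share only 1, so (1,2) = 1.
(2,2) = 3 − 1 = 2 completes the 3 down.
(1,1) = 4 − 1 = 3 completes the 4 across.
(2,1) = 6 − 2 = 4 completes the 6 across.

4 2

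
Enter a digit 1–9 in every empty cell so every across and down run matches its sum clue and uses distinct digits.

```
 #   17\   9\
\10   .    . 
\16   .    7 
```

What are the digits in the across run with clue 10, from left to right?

8 2

16 in 2 cells must be {7,9}; 17 in 2 cells must be {8,9}.
R1C2 = 9 − 7 = 2 completes the 9 down.
R2C1 = 16 − 7 = 9 completes the 16 across.
R1C1 = 10 − 2 = 8 completes the 10 across.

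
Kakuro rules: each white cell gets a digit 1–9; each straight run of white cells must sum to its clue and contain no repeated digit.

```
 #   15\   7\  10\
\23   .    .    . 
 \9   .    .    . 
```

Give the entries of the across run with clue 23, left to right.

9 6 8

23 in 3 cells must be {6,8,9}.
The 23 across and the 7 down share only 6, so R1C2 = 6.
The 9 across and the 15 down share only 6, so R2C1 = 6.
R2C2 = 7 − 6 = 1 completes the 7 down.
R2C3 = 9 − 7 = 2 completes the 9 across.
R1C1 = 15 − 6 = 9 completes the 15 down.
R1C3 = 23 − 15 = 8 completes the 23 across.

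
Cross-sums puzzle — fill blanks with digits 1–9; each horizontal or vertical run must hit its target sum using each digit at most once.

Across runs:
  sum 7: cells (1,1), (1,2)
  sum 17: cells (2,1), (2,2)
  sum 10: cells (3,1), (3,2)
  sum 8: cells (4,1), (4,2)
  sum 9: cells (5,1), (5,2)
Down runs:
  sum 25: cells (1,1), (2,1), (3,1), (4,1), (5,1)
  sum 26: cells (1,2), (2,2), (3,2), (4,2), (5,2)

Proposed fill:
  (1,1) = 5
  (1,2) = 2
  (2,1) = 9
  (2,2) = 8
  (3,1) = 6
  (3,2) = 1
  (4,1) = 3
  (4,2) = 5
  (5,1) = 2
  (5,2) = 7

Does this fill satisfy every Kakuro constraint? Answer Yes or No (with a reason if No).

No — the down run (1,2)–(5,2) sums to 23, not 26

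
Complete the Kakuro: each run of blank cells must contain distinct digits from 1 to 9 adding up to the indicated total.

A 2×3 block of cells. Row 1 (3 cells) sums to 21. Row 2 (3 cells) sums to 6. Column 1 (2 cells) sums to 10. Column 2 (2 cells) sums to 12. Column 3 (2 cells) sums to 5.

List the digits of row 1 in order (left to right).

6 in 3 cells must be {1,2,3}.
The 21 across and the 5 down share only 4, so (1,3) = 4.
The 6 across and the 12 down share only 3, so (2,2) = 3.
(2,3) = 5 − 4 = 1 completes the 5 down.
(1,2) = 12 − 3 = 9 completes the 12 down.
(2,1) = 6 − 4 = 2 completes the 6 across.
(1,1) = 21 − 13 = 8 completes the 21 across.

8, 9, 4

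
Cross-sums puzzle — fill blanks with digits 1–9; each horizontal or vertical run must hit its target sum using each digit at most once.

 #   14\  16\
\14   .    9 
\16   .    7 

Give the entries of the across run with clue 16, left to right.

16 in 2 cells must be {7,9}.
R1C1 = 14 − 9 = 5 completes the 14 across.
R2C1 = 16 − 7 = 9 completes the 16 across.

9, 7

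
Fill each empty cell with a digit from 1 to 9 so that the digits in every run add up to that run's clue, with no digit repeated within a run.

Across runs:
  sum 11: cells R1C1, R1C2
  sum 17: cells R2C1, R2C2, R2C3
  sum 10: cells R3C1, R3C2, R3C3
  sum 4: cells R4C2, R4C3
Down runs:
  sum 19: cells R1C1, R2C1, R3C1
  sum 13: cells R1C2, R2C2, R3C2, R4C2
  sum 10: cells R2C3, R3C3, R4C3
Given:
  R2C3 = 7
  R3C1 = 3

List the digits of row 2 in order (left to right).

9 1 7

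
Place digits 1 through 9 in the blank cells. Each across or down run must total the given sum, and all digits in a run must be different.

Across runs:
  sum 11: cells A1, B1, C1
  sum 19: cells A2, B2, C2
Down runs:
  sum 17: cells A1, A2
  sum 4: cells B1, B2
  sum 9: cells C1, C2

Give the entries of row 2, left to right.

17 in 2 cells must be {8,9}; 4 in 2 cells must be {1,3}.
The 11 across and the 17 down share only 8, so A1 = 8.
Given what's placed, B1 must be 1 to fit the 11 across and 4 down.
C1 = 11 − 9 = 2 completes the 11 across.
A2 = 17 − 8 = 9 completes the 17 down.
B2 = 4 − 1 = 3 completes the 4 down.
C2 = 19 − 12 = 7 completes the 19 across.

9 3 7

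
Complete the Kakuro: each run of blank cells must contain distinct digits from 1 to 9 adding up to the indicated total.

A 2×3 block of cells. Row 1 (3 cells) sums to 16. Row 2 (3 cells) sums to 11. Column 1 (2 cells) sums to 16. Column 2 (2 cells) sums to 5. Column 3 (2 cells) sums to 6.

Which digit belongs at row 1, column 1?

16 in 2 cells must be {7,9}.
The 11 across and the 16 down share only 7, so (2,1) = 7.
Given what's placed, (2,3) must be 1 to fit the 11 across and 6 down.
(1,1) = 16 − 7 = 9 completes the 16 down.
(1,3) = 6 − 1 = 5 completes the 6 down.
(2,2) = 11 − 8 = 3 completes the 11 across.
(1,2) = 16 − 14 = 2 completes the 16 across.

9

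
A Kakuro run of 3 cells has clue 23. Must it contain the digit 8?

The only way to make 23 from 3 distinct digits is {6,8,9}, which contains 8.

Yes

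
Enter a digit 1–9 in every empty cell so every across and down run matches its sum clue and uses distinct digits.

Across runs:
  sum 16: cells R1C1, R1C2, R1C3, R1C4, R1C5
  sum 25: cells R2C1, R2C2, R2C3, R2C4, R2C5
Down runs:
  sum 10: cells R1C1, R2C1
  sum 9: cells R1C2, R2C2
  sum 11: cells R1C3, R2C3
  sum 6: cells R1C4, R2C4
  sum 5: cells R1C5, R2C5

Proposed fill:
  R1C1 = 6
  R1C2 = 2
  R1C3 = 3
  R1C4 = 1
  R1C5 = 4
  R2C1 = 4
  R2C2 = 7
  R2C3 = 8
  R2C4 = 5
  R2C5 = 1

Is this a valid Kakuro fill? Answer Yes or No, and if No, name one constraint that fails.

Across: 6+2+3+1+4=16; 4+7+8+5+1=25. Down: 6+4=10; 2+7=9; 3+8=11; 1+5=6; 4+1=5. No digit repeats within any run.

Yes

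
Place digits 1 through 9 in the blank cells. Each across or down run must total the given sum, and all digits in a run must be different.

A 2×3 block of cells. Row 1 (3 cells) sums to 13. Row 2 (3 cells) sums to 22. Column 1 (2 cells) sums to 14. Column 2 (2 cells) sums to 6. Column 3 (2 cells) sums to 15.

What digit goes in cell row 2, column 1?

The 22 across and the 6 down share only 5, so (2,2) = 5.
(1,2) = 6 − 5 = 1 completes the 6 down.
Nothing is forced directly, so branch on (2,1), whose candidates are 8 or 9. If (2,1) = 8: then (1,1) would have to be in {3,4,5,7,8,9} for the 13 across but in {6} for the 14 down — contradiction. So (2,1) = 9.
(1,1) = 14 − 9 = 5 completes the 14 down.
(1,3) = 13 − 6 = 7 completes the 13 across.
(2,3) = 22 − 14 = 8 completes the 22 across.

9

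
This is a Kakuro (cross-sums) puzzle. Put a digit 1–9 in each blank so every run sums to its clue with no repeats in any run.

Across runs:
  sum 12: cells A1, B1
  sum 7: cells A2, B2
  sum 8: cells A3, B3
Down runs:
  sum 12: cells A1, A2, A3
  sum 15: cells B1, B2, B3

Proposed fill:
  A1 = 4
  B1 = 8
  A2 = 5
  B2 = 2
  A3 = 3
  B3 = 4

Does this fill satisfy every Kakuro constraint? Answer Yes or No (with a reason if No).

No — the down run B1–B3 sums to 14, not 15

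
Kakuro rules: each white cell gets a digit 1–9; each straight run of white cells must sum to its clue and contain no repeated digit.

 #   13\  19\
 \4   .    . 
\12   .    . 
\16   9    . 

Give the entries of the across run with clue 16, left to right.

4 in 2 cells must be {1,3}; 16 in 2 cells must be {7,9}.
R1C2 = 3: only digit in both the 4-across and 19-down candidate sets.
Given what's placed, R2C1 must be 3 to fit the 12 across and 13 down.
R2C2 = 12 − 3 = 9 completes the 12 across.
R3C2 = 16 − 9 = 7 completes the 16 across.
R1C1 = 4 − 3 = 1 completes the 4 across.

9 7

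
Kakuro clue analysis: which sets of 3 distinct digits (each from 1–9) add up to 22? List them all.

3 distinct digits from 1–9 sum between 6 and 24.

{5,8,9}; {6,7,9}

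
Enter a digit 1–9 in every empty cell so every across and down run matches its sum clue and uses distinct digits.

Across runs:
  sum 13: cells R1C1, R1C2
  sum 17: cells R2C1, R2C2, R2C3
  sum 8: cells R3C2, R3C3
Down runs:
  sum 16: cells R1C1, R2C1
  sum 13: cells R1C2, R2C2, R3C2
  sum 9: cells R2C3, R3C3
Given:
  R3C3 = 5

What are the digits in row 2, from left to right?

16 in 2 cells must be {7,9}.
R2C3 = 9 − 5 = 4 completes the 9 down.
R3C2 = 8 − 5 = 3 completes the 8 across.
Given what's placed, R2C1 must be 7 to fit the 17 across and 16 down.
R2C2 = 17 − 11 = 6 completes the 17 across.
R1C1 = 16 − 7 = 9 completes the 16 down.
R1C2 = 13 − 9 = 4 completes the 13 across.

7 6 4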